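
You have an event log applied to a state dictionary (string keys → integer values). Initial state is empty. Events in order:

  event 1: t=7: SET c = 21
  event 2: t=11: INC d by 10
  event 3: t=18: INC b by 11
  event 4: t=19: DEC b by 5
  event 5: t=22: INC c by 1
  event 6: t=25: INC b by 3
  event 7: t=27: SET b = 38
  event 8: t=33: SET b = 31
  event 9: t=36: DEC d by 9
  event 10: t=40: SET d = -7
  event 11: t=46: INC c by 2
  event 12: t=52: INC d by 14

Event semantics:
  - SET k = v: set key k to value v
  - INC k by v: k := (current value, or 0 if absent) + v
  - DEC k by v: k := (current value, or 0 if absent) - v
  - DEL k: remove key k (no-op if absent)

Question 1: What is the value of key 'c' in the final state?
Track key 'c' through all 12 events:
  event 1 (t=7: SET c = 21): c (absent) -> 21
  event 2 (t=11: INC d by 10): c unchanged
  event 3 (t=18: INC b by 11): c unchanged
  event 4 (t=19: DEC b by 5): c unchanged
  event 5 (t=22: INC c by 1): c 21 -> 22
  event 6 (t=25: INC b by 3): c unchanged
  event 7 (t=27: SET b = 38): c unchanged
  event 8 (t=33: SET b = 31): c unchanged
  event 9 (t=36: DEC d by 9): c unchanged
  event 10 (t=40: SET d = -7): c unchanged
  event 11 (t=46: INC c by 2): c 22 -> 24
  event 12 (t=52: INC d by 14): c unchanged
Final: c = 24

Answer: 24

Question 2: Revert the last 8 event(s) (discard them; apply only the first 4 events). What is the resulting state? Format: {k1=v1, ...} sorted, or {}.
Answer: {b=6, c=21, d=10}

Derivation:
Keep first 4 events (discard last 8):
  after event 1 (t=7: SET c = 21): {c=21}
  after event 2 (t=11: INC d by 10): {c=21, d=10}
  after event 3 (t=18: INC b by 11): {b=11, c=21, d=10}
  after event 4 (t=19: DEC b by 5): {b=6, c=21, d=10}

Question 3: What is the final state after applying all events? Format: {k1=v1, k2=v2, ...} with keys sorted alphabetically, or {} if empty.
  after event 1 (t=7: SET c = 21): {c=21}
  after event 2 (t=11: INC d by 10): {c=21, d=10}
  after event 3 (t=18: INC b by 11): {b=11, c=21, d=10}
  after event 4 (t=19: DEC b by 5): {b=6, c=21, d=10}
  after event 5 (t=22: INC c by 1): {b=6, c=22, d=10}
  after event 6 (t=25: INC b by 3): {b=9, c=22, d=10}
  after event 7 (t=27: SET b = 38): {b=38, c=22, d=10}
  after event 8 (t=33: SET b = 31): {b=31, c=22, d=10}
  after event 9 (t=36: DEC d by 9): {b=31, c=22, d=1}
  after event 10 (t=40: SET d = -7): {b=31, c=22, d=-7}
  after event 11 (t=46: INC c by 2): {b=31, c=24, d=-7}
  after event 12 (t=52: INC d by 14): {b=31, c=24, d=7}

Answer: {b=31, c=24, d=7}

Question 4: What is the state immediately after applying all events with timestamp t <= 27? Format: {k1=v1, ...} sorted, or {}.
Answer: {b=38, c=22, d=10}

Derivation:
Apply events with t <= 27 (7 events):
  after event 1 (t=7: SET c = 21): {c=21}
  after event 2 (t=11: INC d by 10): {c=21, d=10}
  after event 3 (t=18: INC b by 11): {b=11, c=21, d=10}
  after event 4 (t=19: DEC b by 5): {b=6, c=21, d=10}
  after event 5 (t=22: INC c by 1): {b=6, c=22, d=10}
  after event 6 (t=25: INC b by 3): {b=9, c=22, d=10}
  after event 7 (t=27: SET b = 38): {b=38, c=22, d=10}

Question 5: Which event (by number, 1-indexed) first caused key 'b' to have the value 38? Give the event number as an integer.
Looking for first event where b becomes 38:
  event 3: b = 11
  event 4: b = 6
  event 5: b = 6
  event 6: b = 9
  event 7: b 9 -> 38  <-- first match

Answer: 7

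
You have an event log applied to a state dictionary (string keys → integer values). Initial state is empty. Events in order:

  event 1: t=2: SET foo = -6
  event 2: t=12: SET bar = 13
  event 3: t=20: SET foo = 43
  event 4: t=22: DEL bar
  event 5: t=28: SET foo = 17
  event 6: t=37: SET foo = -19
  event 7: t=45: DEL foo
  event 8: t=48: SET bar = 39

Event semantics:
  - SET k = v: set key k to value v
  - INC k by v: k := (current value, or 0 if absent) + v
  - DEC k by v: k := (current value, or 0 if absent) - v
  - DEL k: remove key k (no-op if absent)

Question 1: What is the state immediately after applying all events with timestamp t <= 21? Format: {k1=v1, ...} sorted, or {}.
Answer: {bar=13, foo=43}

Derivation:
Apply events with t <= 21 (3 events):
  after event 1 (t=2: SET foo = -6): {foo=-6}
  after event 2 (t=12: SET bar = 13): {bar=13, foo=-6}
  after event 3 (t=20: SET foo = 43): {bar=13, foo=43}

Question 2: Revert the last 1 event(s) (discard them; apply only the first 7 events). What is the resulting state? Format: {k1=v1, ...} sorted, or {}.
Keep first 7 events (discard last 1):
  after event 1 (t=2: SET foo = -6): {foo=-6}
  after event 2 (t=12: SET bar = 13): {bar=13, foo=-6}
  after event 3 (t=20: SET foo = 43): {bar=13, foo=43}
  after event 4 (t=22: DEL bar): {foo=43}
  after event 5 (t=28: SET foo = 17): {foo=17}
  after event 6 (t=37: SET foo = -19): {foo=-19}
  after event 7 (t=45: DEL foo): {}

Answer: {}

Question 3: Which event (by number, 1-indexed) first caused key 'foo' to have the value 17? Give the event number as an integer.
Looking for first event where foo becomes 17:
  event 1: foo = -6
  event 2: foo = -6
  event 3: foo = 43
  event 4: foo = 43
  event 5: foo 43 -> 17  <-- first match

Answer: 5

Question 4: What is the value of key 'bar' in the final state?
Track key 'bar' through all 8 events:
  event 1 (t=2: SET foo = -6): bar unchanged
  event 2 (t=12: SET bar = 13): bar (absent) -> 13
  event 3 (t=20: SET foo = 43): bar unchanged
  event 4 (t=22: DEL bar): bar 13 -> (absent)
  event 5 (t=28: SET foo = 17): bar unchanged
  event 6 (t=37: SET foo = -19): bar unchanged
  event 7 (t=45: DEL foo): bar unchanged
  event 8 (t=48: SET bar = 39): bar (absent) -> 39
Final: bar = 39

Answer: 39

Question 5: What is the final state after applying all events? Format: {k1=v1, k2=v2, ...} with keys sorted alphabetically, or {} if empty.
Answer: {bar=39}

Derivation:
  after event 1 (t=2: SET foo = -6): {foo=-6}
  after event 2 (t=12: SET bar = 13): {bar=13, foo=-6}
  after event 3 (t=20: SET foo = 43): {bar=13, foo=43}
  after event 4 (t=22: DEL bar): {foo=43}
  after event 5 (t=28: SET foo = 17): {foo=17}
  after event 6 (t=37: SET foo = -19): {foo=-19}
  after event 7 (t=45: DEL foo): {}
  after event 8 (t=48: SET bar = 39): {bar=39}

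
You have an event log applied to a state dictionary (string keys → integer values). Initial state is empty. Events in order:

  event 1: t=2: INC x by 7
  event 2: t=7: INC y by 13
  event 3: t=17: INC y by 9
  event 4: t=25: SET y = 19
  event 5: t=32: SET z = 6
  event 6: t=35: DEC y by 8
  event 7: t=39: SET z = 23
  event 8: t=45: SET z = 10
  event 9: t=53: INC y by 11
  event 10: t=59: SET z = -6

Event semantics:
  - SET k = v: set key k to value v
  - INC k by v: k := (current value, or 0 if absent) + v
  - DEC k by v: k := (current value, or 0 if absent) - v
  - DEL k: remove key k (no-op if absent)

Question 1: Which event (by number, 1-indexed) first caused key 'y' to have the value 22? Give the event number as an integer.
Answer: 3

Derivation:
Looking for first event where y becomes 22:
  event 2: y = 13
  event 3: y 13 -> 22  <-- first match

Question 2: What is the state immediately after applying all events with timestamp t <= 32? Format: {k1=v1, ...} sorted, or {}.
Answer: {x=7, y=19, z=6}

Derivation:
Apply events with t <= 32 (5 events):
  after event 1 (t=2: INC x by 7): {x=7}
  after event 2 (t=7: INC y by 13): {x=7, y=13}
  after event 3 (t=17: INC y by 9): {x=7, y=22}
  after event 4 (t=25: SET y = 19): {x=7, y=19}
  after event 5 (t=32: SET z = 6): {x=7, y=19, z=6}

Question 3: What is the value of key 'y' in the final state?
Track key 'y' through all 10 events:
  event 1 (t=2: INC x by 7): y unchanged
  event 2 (t=7: INC y by 13): y (absent) -> 13
  event 3 (t=17: INC y by 9): y 13 -> 22
  event 4 (t=25: SET y = 19): y 22 -> 19
  event 5 (t=32: SET z = 6): y unchanged
  event 6 (t=35: DEC y by 8): y 19 -> 11
  event 7 (t=39: SET z = 23): y unchanged
  event 8 (t=45: SET z = 10): y unchanged
  event 9 (t=53: INC y by 11): y 11 -> 22
  event 10 (t=59: SET z = -6): y unchanged
Final: y = 22

Answer: 22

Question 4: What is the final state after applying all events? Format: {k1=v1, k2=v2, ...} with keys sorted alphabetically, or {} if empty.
Answer: {x=7, y=22, z=-6}

Derivation:
  after event 1 (t=2: INC x by 7): {x=7}
  after event 2 (t=7: INC y by 13): {x=7, y=13}
  after event 3 (t=17: INC y by 9): {x=7, y=22}
  after event 4 (t=25: SET y = 19): {x=7, y=19}
  after event 5 (t=32: SET z = 6): {x=7, y=19, z=6}
  after event 6 (t=35: DEC y by 8): {x=7, y=11, z=6}
  after event 7 (t=39: SET z = 23): {x=7, y=11, z=23}
  after event 8 (t=45: SET z = 10): {x=7, y=11, z=10}
  after event 9 (t=53: INC y by 11): {x=7, y=22, z=10}
  after event 10 (t=59: SET z = -6): {x=7, y=22, z=-6}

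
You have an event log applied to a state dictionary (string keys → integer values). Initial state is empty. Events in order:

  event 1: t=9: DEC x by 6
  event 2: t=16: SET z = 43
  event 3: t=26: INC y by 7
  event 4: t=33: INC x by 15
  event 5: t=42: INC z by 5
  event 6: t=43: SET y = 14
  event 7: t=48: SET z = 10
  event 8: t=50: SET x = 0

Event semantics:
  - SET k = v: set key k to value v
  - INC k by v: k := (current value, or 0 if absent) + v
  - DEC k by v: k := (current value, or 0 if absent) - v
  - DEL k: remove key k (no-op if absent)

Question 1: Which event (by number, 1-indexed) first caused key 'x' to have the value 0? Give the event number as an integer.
Looking for first event where x becomes 0:
  event 1: x = -6
  event 2: x = -6
  event 3: x = -6
  event 4: x = 9
  event 5: x = 9
  event 6: x = 9
  event 7: x = 9
  event 8: x 9 -> 0  <-- first match

Answer: 8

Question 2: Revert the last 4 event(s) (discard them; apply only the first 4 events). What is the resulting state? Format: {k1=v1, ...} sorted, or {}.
Keep first 4 events (discard last 4):
  after event 1 (t=9: DEC x by 6): {x=-6}
  after event 2 (t=16: SET z = 43): {x=-6, z=43}
  after event 3 (t=26: INC y by 7): {x=-6, y=7, z=43}
  after event 4 (t=33: INC x by 15): {x=9, y=7, z=43}

Answer: {x=9, y=7, z=43}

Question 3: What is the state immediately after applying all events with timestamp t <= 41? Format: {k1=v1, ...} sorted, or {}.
Apply events with t <= 41 (4 events):
  after event 1 (t=9: DEC x by 6): {x=-6}
  after event 2 (t=16: SET z = 43): {x=-6, z=43}
  after event 3 (t=26: INC y by 7): {x=-6, y=7, z=43}
  after event 4 (t=33: INC x by 15): {x=9, y=7, z=43}

Answer: {x=9, y=7, z=43}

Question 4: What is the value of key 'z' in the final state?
Track key 'z' through all 8 events:
  event 1 (t=9: DEC x by 6): z unchanged
  event 2 (t=16: SET z = 43): z (absent) -> 43
  event 3 (t=26: INC y by 7): z unchanged
  event 4 (t=33: INC x by 15): z unchanged
  event 5 (t=42: INC z by 5): z 43 -> 48
  event 6 (t=43: SET y = 14): z unchanged
  event 7 (t=48: SET z = 10): z 48 -> 10
  event 8 (t=50: SET x = 0): z unchanged
Final: z = 10

Answer: 10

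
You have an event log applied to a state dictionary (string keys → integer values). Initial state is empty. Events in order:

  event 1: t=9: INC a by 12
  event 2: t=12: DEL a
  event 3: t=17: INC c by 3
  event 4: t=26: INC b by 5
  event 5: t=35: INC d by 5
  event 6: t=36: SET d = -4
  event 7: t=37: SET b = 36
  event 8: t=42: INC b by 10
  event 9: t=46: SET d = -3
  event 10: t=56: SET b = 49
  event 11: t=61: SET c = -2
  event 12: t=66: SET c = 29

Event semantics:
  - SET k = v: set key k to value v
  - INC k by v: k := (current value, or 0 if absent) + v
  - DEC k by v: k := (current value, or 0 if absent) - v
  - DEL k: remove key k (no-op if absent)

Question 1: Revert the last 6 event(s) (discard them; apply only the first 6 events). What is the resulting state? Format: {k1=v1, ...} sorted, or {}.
Keep first 6 events (discard last 6):
  after event 1 (t=9: INC a by 12): {a=12}
  after event 2 (t=12: DEL a): {}
  after event 3 (t=17: INC c by 3): {c=3}
  after event 4 (t=26: INC b by 5): {b=5, c=3}
  after event 5 (t=35: INC d by 5): {b=5, c=3, d=5}
  after event 6 (t=36: SET d = -4): {b=5, c=3, d=-4}

Answer: {b=5, c=3, d=-4}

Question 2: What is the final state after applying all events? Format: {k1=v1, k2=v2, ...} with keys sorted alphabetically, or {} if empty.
  after event 1 (t=9: INC a by 12): {a=12}
  after event 2 (t=12: DEL a): {}
  after event 3 (t=17: INC c by 3): {c=3}
  after event 4 (t=26: INC b by 5): {b=5, c=3}
  after event 5 (t=35: INC d by 5): {b=5, c=3, d=5}
  after event 6 (t=36: SET d = -4): {b=5, c=3, d=-4}
  after event 7 (t=37: SET b = 36): {b=36, c=3, d=-4}
  after event 8 (t=42: INC b by 10): {b=46, c=3, d=-4}
  after event 9 (t=46: SET d = -3): {b=46, c=3, d=-3}
  after event 10 (t=56: SET b = 49): {b=49, c=3, d=-3}
  after event 11 (t=61: SET c = -2): {b=49, c=-2, d=-3}
  after event 12 (t=66: SET c = 29): {b=49, c=29, d=-3}

Answer: {b=49, c=29, d=-3}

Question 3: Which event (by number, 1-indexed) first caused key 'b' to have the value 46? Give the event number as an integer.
Answer: 8

Derivation:
Looking for first event where b becomes 46:
  event 4: b = 5
  event 5: b = 5
  event 6: b = 5
  event 7: b = 36
  event 8: b 36 -> 46  <-- first match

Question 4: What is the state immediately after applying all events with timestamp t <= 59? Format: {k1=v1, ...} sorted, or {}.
Apply events with t <= 59 (10 events):
  after event 1 (t=9: INC a by 12): {a=12}
  after event 2 (t=12: DEL a): {}
  after event 3 (t=17: INC c by 3): {c=3}
  after event 4 (t=26: INC b by 5): {b=5, c=3}
  after event 5 (t=35: INC d by 5): {b=5, c=3, d=5}
  after event 6 (t=36: SET d = -4): {b=5, c=3, d=-4}
  after event 7 (t=37: SET b = 36): {b=36, c=3, d=-4}
  after event 8 (t=42: INC b by 10): {b=46, c=3, d=-4}
  after event 9 (t=46: SET d = -3): {b=46, c=3, d=-3}
  after event 10 (t=56: SET b = 49): {b=49, c=3, d=-3}

Answer: {b=49, c=3, d=-3}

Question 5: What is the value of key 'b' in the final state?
Track key 'b' through all 12 events:
  event 1 (t=9: INC a by 12): b unchanged
  event 2 (t=12: DEL a): b unchanged
  event 3 (t=17: INC c by 3): b unchanged
  event 4 (t=26: INC b by 5): b (absent) -> 5
  event 5 (t=35: INC d by 5): b unchanged
  event 6 (t=36: SET d = -4): b unchanged
  event 7 (t=37: SET b = 36): b 5 -> 36
  event 8 (t=42: INC b by 10): b 36 -> 46
  event 9 (t=46: SET d = -3): b unchanged
  event 10 (t=56: SET b = 49): b 46 -> 49
  event 11 (t=61: SET c = -2): b unchanged
  event 12 (t=66: SET c = 29): b unchanged
Final: b = 49

Answer: 49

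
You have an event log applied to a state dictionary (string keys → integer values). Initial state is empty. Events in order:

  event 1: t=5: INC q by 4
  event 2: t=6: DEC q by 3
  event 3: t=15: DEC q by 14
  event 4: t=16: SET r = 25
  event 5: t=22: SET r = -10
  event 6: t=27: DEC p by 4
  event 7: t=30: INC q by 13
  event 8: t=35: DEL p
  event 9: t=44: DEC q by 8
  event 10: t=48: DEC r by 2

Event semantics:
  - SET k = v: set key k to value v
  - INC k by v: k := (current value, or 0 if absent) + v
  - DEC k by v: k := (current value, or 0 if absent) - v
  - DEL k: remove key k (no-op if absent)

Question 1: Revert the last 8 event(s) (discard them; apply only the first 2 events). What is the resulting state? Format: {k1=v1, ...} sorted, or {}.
Keep first 2 events (discard last 8):
  after event 1 (t=5: INC q by 4): {q=4}
  after event 2 (t=6: DEC q by 3): {q=1}

Answer: {q=1}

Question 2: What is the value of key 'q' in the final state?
Answer: -8

Derivation:
Track key 'q' through all 10 events:
  event 1 (t=5: INC q by 4): q (absent) -> 4
  event 2 (t=6: DEC q by 3): q 4 -> 1
  event 3 (t=15: DEC q by 14): q 1 -> -13
  event 4 (t=16: SET r = 25): q unchanged
  event 5 (t=22: SET r = -10): q unchanged
  event 6 (t=27: DEC p by 4): q unchanged
  event 7 (t=30: INC q by 13): q -13 -> 0
  event 8 (t=35: DEL p): q unchanged
  event 9 (t=44: DEC q by 8): q 0 -> -8
  event 10 (t=48: DEC r by 2): q unchanged
Final: q = -8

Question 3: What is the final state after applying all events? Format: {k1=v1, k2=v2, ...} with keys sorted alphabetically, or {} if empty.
Answer: {q=-8, r=-12}

Derivation:
  after event 1 (t=5: INC q by 4): {q=4}
  after event 2 (t=6: DEC q by 3): {q=1}
  after event 3 (t=15: DEC q by 14): {q=-13}
  after event 4 (t=16: SET r = 25): {q=-13, r=25}
  after event 5 (t=22: SET r = -10): {q=-13, r=-10}
  after event 6 (t=27: DEC p by 4): {p=-4, q=-13, r=-10}
  after event 7 (t=30: INC q by 13): {p=-4, q=0, r=-10}
  after event 8 (t=35: DEL p): {q=0, r=-10}
  after event 9 (t=44: DEC q by 8): {q=-8, r=-10}
  after event 10 (t=48: DEC r by 2): {q=-8, r=-12}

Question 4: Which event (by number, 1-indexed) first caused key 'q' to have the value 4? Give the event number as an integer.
Answer: 1

Derivation:
Looking for first event where q becomes 4:
  event 1: q (absent) -> 4  <-- first match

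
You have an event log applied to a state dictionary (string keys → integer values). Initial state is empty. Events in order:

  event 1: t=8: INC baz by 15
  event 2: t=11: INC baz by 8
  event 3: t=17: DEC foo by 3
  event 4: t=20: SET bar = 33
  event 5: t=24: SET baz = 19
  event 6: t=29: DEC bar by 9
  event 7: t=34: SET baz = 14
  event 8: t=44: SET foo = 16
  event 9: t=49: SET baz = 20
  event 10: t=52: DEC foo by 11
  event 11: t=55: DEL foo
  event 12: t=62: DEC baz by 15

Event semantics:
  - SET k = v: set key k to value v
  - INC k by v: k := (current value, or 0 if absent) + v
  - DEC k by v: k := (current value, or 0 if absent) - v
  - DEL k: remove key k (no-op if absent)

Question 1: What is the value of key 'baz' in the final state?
Answer: 5

Derivation:
Track key 'baz' through all 12 events:
  event 1 (t=8: INC baz by 15): baz (absent) -> 15
  event 2 (t=11: INC baz by 8): baz 15 -> 23
  event 3 (t=17: DEC foo by 3): baz unchanged
  event 4 (t=20: SET bar = 33): baz unchanged
  event 5 (t=24: SET baz = 19): baz 23 -> 19
  event 6 (t=29: DEC bar by 9): baz unchanged
  event 7 (t=34: SET baz = 14): baz 19 -> 14
  event 8 (t=44: SET foo = 16): baz unchanged
  event 9 (t=49: SET baz = 20): baz 14 -> 20
  event 10 (t=52: DEC foo by 11): baz unchanged
  event 11 (t=55: DEL foo): baz unchanged
  event 12 (t=62: DEC baz by 15): baz 20 -> 5
Final: baz = 5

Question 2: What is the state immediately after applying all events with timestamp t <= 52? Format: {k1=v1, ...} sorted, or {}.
Answer: {bar=24, baz=20, foo=5}

Derivation:
Apply events with t <= 52 (10 events):
  after event 1 (t=8: INC baz by 15): {baz=15}
  after event 2 (t=11: INC baz by 8): {baz=23}
  after event 3 (t=17: DEC foo by 3): {baz=23, foo=-3}
  after event 4 (t=20: SET bar = 33): {bar=33, baz=23, foo=-3}
  after event 5 (t=24: SET baz = 19): {bar=33, baz=19, foo=-3}
  after event 6 (t=29: DEC bar by 9): {bar=24, baz=19, foo=-3}
  after event 7 (t=34: SET baz = 14): {bar=24, baz=14, foo=-3}
  after event 8 (t=44: SET foo = 16): {bar=24, baz=14, foo=16}
  after event 9 (t=49: SET baz = 20): {bar=24, baz=20, foo=16}
  after event 10 (t=52: DEC foo by 11): {bar=24, baz=20, foo=5}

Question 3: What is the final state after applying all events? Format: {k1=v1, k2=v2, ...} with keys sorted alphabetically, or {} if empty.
Answer: {bar=24, baz=5}

Derivation:
  after event 1 (t=8: INC baz by 15): {baz=15}
  after event 2 (t=11: INC baz by 8): {baz=23}
  after event 3 (t=17: DEC foo by 3): {baz=23, foo=-3}
  after event 4 (t=20: SET bar = 33): {bar=33, baz=23, foo=-3}
  after event 5 (t=24: SET baz = 19): {bar=33, baz=19, foo=-3}
  after event 6 (t=29: DEC bar by 9): {bar=24, baz=19, foo=-3}
  after event 7 (t=34: SET baz = 14): {bar=24, baz=14, foo=-3}
  after event 8 (t=44: SET foo = 16): {bar=24, baz=14, foo=16}
  after event 9 (t=49: SET baz = 20): {bar=24, baz=20, foo=16}
  after event 10 (t=52: DEC foo by 11): {bar=24, baz=20, foo=5}
  after event 11 (t=55: DEL foo): {bar=24, baz=20}
  after event 12 (t=62: DEC baz by 15): {bar=24, baz=5}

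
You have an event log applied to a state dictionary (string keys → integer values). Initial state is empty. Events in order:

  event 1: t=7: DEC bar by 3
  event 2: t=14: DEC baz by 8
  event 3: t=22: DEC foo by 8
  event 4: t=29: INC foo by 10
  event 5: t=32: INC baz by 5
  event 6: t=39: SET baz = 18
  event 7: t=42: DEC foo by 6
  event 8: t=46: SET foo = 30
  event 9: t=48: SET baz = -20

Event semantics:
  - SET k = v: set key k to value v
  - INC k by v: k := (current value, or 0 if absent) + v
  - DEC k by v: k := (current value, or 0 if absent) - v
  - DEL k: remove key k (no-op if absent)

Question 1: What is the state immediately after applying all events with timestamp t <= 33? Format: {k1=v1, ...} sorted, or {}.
Answer: {bar=-3, baz=-3, foo=2}

Derivation:
Apply events with t <= 33 (5 events):
  after event 1 (t=7: DEC bar by 3): {bar=-3}
  after event 2 (t=14: DEC baz by 8): {bar=-3, baz=-8}
  after event 3 (t=22: DEC foo by 8): {bar=-3, baz=-8, foo=-8}
  after event 4 (t=29: INC foo by 10): {bar=-3, baz=-8, foo=2}
  after event 5 (t=32: INC baz by 5): {bar=-3, baz=-3, foo=2}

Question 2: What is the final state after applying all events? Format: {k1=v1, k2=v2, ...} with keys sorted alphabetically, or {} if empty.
  after event 1 (t=7: DEC bar by 3): {bar=-3}
  after event 2 (t=14: DEC baz by 8): {bar=-3, baz=-8}
  after event 3 (t=22: DEC foo by 8): {bar=-3, baz=-8, foo=-8}
  after event 4 (t=29: INC foo by 10): {bar=-3, baz=-8, foo=2}
  after event 5 (t=32: INC baz by 5): {bar=-3, baz=-3, foo=2}
  after event 6 (t=39: SET baz = 18): {bar=-3, baz=18, foo=2}
  after event 7 (t=42: DEC foo by 6): {bar=-3, baz=18, foo=-4}
  after event 8 (t=46: SET foo = 30): {bar=-3, baz=18, foo=30}
  after event 9 (t=48: SET baz = -20): {bar=-3, baz=-20, foo=30}

Answer: {bar=-3, baz=-20, foo=30}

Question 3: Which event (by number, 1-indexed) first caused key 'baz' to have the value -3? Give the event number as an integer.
Answer: 5

Derivation:
Looking for first event where baz becomes -3:
  event 2: baz = -8
  event 3: baz = -8
  event 4: baz = -8
  event 5: baz -8 -> -3  <-- first match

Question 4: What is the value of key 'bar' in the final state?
Answer: -3

Derivation:
Track key 'bar' through all 9 events:
  event 1 (t=7: DEC bar by 3): bar (absent) -> -3
  event 2 (t=14: DEC baz by 8): bar unchanged
  event 3 (t=22: DEC foo by 8): bar unchanged
  event 4 (t=29: INC foo by 10): bar unchanged
  event 5 (t=32: INC baz by 5): bar unchanged
  event 6 (t=39: SET baz = 18): bar unchanged
  event 7 (t=42: DEC foo by 6): bar unchanged
  event 8 (t=46: SET foo = 30): bar unchanged
  event 9 (t=48: SET baz = -20): bar unchanged
Final: bar = -3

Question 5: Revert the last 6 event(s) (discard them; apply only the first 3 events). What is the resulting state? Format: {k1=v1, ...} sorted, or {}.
Answer: {bar=-3, baz=-8, foo=-8}

Derivation:
Keep first 3 events (discard last 6):
  after event 1 (t=7: DEC bar by 3): {bar=-3}
  after event 2 (t=14: DEC baz by 8): {bar=-3, baz=-8}
  after event 3 (t=22: DEC foo by 8): {bar=-3, baz=-8, foo=-8}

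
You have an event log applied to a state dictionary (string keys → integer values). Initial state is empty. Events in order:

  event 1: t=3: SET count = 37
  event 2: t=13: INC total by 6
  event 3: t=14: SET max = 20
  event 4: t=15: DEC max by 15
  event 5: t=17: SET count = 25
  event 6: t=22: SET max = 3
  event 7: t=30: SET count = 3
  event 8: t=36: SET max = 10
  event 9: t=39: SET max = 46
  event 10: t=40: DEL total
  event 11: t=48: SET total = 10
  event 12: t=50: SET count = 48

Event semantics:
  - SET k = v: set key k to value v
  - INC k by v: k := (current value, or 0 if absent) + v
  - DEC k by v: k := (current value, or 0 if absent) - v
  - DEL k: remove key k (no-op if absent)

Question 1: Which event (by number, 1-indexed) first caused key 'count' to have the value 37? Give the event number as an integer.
Answer: 1

Derivation:
Looking for first event where count becomes 37:
  event 1: count (absent) -> 37  <-- first match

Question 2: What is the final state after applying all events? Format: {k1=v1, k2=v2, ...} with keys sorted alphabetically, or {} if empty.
Answer: {count=48, max=46, total=10}

Derivation:
  after event 1 (t=3: SET count = 37): {count=37}
  after event 2 (t=13: INC total by 6): {count=37, total=6}
  after event 3 (t=14: SET max = 20): {count=37, max=20, total=6}
  after event 4 (t=15: DEC max by 15): {count=37, max=5, total=6}
  after event 5 (t=17: SET count = 25): {count=25, max=5, total=6}
  after event 6 (t=22: SET max = 3): {count=25, max=3, total=6}
  after event 7 (t=30: SET count = 3): {count=3, max=3, total=6}
  after event 8 (t=36: SET max = 10): {count=3, max=10, total=6}
  after event 9 (t=39: SET max = 46): {count=3, max=46, total=6}
  after event 10 (t=40: DEL total): {count=3, max=46}
  after event 11 (t=48: SET total = 10): {count=3, max=46, total=10}
  after event 12 (t=50: SET count = 48): {count=48, max=46, total=10}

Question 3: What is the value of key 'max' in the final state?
Track key 'max' through all 12 events:
  event 1 (t=3: SET count = 37): max unchanged
  event 2 (t=13: INC total by 6): max unchanged
  event 3 (t=14: SET max = 20): max (absent) -> 20
  event 4 (t=15: DEC max by 15): max 20 -> 5
  event 5 (t=17: SET count = 25): max unchanged
  event 6 (t=22: SET max = 3): max 5 -> 3
  event 7 (t=30: SET count = 3): max unchanged
  event 8 (t=36: SET max = 10): max 3 -> 10
  event 9 (t=39: SET max = 46): max 10 -> 46
  event 10 (t=40: DEL total): max unchanged
  event 11 (t=48: SET total = 10): max unchanged
  event 12 (t=50: SET count = 48): max unchanged
Final: max = 46

Answer: 46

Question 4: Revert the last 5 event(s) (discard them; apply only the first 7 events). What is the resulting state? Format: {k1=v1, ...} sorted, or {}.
Answer: {count=3, max=3, total=6}

Derivation:
Keep first 7 events (discard last 5):
  after event 1 (t=3: SET count = 37): {count=37}
  after event 2 (t=13: INC total by 6): {count=37, total=6}
  after event 3 (t=14: SET max = 20): {count=37, max=20, total=6}
  after event 4 (t=15: DEC max by 15): {count=37, max=5, total=6}
  after event 5 (t=17: SET count = 25): {count=25, max=5, total=6}
  after event 6 (t=22: SET max = 3): {count=25, max=3, total=6}
  after event 7 (t=30: SET count = 3): {count=3, max=3, total=6}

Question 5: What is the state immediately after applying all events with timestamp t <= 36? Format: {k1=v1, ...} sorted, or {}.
Apply events with t <= 36 (8 events):
  after event 1 (t=3: SET count = 37): {count=37}
  after event 2 (t=13: INC total by 6): {count=37, total=6}
  after event 3 (t=14: SET max = 20): {count=37, max=20, total=6}
  after event 4 (t=15: DEC max by 15): {count=37, max=5, total=6}
  after event 5 (t=17: SET count = 25): {count=25, max=5, total=6}
  after event 6 (t=22: SET max = 3): {count=25, max=3, total=6}
  after event 7 (t=30: SET count = 3): {count=3, max=3, total=6}
  after event 8 (t=36: SET max = 10): {count=3, max=10, total=6}

Answer: {count=3, max=10, total=6}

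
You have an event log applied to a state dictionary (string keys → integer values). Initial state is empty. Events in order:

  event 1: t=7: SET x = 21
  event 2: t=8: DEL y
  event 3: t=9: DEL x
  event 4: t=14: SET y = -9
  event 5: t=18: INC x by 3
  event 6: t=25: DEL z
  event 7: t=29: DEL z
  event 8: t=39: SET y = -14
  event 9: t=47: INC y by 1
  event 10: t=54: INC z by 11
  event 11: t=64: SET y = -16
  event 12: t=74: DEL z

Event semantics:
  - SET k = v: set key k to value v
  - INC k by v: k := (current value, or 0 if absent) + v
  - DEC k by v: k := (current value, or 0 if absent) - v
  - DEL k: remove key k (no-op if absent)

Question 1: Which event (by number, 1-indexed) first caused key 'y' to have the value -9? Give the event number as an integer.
Looking for first event where y becomes -9:
  event 4: y (absent) -> -9  <-- first match

Answer: 4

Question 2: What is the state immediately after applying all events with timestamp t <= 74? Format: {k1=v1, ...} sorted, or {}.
Apply events with t <= 74 (12 events):
  after event 1 (t=7: SET x = 21): {x=21}
  after event 2 (t=8: DEL y): {x=21}
  after event 3 (t=9: DEL x): {}
  after event 4 (t=14: SET y = -9): {y=-9}
  after event 5 (t=18: INC x by 3): {x=3, y=-9}
  after event 6 (t=25: DEL z): {x=3, y=-9}
  after event 7 (t=29: DEL z): {x=3, y=-9}
  after event 8 (t=39: SET y = -14): {x=3, y=-14}
  after event 9 (t=47: INC y by 1): {x=3, y=-13}
  after event 10 (t=54: INC z by 11): {x=3, y=-13, z=11}
  after event 11 (t=64: SET y = -16): {x=3, y=-16, z=11}
  after event 12 (t=74: DEL z): {x=3, y=-16}

Answer: {x=3, y=-16}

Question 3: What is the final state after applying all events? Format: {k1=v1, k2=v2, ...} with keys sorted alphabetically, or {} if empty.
Answer: {x=3, y=-16}

Derivation:
  after event 1 (t=7: SET x = 21): {x=21}
  after event 2 (t=8: DEL y): {x=21}
  after event 3 (t=9: DEL x): {}
  after event 4 (t=14: SET y = -9): {y=-9}
  after event 5 (t=18: INC x by 3): {x=3, y=-9}
  after event 6 (t=25: DEL z): {x=3, y=-9}
  after event 7 (t=29: DEL z): {x=3, y=-9}
  after event 8 (t=39: SET y = -14): {x=3, y=-14}
  after event 9 (t=47: INC y by 1): {x=3, y=-13}
  after event 10 (t=54: INC z by 11): {x=3, y=-13, z=11}
  after event 11 (t=64: SET y = -16): {x=3, y=-16, z=11}
  after event 12 (t=74: DEL z): {x=3, y=-16}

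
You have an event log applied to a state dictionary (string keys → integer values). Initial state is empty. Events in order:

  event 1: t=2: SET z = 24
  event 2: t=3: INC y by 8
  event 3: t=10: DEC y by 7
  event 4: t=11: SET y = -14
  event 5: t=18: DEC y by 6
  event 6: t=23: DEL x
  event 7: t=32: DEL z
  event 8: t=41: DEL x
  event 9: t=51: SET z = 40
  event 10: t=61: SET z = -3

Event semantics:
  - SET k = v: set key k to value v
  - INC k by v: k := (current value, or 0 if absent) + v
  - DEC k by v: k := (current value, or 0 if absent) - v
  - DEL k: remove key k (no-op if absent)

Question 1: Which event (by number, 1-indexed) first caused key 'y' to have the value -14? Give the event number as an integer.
Looking for first event where y becomes -14:
  event 2: y = 8
  event 3: y = 1
  event 4: y 1 -> -14  <-- first match

Answer: 4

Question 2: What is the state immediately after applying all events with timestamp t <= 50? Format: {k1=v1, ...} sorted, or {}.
Answer: {y=-20}

Derivation:
Apply events with t <= 50 (8 events):
  after event 1 (t=2: SET z = 24): {z=24}
  after event 2 (t=3: INC y by 8): {y=8, z=24}
  after event 3 (t=10: DEC y by 7): {y=1, z=24}
  after event 4 (t=11: SET y = -14): {y=-14, z=24}
  after event 5 (t=18: DEC y by 6): {y=-20, z=24}
  after event 6 (t=23: DEL x): {y=-20, z=24}
  after event 7 (t=32: DEL z): {y=-20}
  after event 8 (t=41: DEL x): {y=-20}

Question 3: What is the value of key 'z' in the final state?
Answer: -3

Derivation:
Track key 'z' through all 10 events:
  event 1 (t=2: SET z = 24): z (absent) -> 24
  event 2 (t=3: INC y by 8): z unchanged
  event 3 (t=10: DEC y by 7): z unchanged
  event 4 (t=11: SET y = -14): z unchanged
  event 5 (t=18: DEC y by 6): z unchanged
  event 6 (t=23: DEL x): z unchanged
  event 7 (t=32: DEL z): z 24 -> (absent)
  event 8 (t=41: DEL x): z unchanged
  event 9 (t=51: SET z = 40): z (absent) -> 40
  event 10 (t=61: SET z = -3): z 40 -> -3
Final: z = -3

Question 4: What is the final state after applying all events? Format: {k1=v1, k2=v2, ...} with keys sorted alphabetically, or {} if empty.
Answer: {y=-20, z=-3}

Derivation:
  after event 1 (t=2: SET z = 24): {z=24}
  after event 2 (t=3: INC y by 8): {y=8, z=24}
  after event 3 (t=10: DEC y by 7): {y=1, z=24}
  after event 4 (t=11: SET y = -14): {y=-14, z=24}
  after event 5 (t=18: DEC y by 6): {y=-20, z=24}
  after event 6 (t=23: DEL x): {y=-20, z=24}
  after event 7 (t=32: DEL z): {y=-20}
  after event 8 (t=41: DEL x): {y=-20}
  after event 9 (t=51: SET z = 40): {y=-20, z=40}
  after event 10 (t=61: SET z = -3): {y=-20, z=-3}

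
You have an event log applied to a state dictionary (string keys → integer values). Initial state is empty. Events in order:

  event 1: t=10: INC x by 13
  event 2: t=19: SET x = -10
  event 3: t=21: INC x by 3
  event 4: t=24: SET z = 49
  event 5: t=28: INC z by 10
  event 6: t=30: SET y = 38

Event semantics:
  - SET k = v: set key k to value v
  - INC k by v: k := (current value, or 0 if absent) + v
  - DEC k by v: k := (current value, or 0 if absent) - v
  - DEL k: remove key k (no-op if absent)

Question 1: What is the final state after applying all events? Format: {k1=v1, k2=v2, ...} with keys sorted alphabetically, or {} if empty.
Answer: {x=-7, y=38, z=59}

Derivation:
  after event 1 (t=10: INC x by 13): {x=13}
  after event 2 (t=19: SET x = -10): {x=-10}
  after event 3 (t=21: INC x by 3): {x=-7}
  after event 4 (t=24: SET z = 49): {x=-7, z=49}
  after event 5 (t=28: INC z by 10): {x=-7, z=59}
  after event 6 (t=30: SET y = 38): {x=-7, y=38, z=59}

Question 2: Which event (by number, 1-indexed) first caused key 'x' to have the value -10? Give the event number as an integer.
Looking for first event where x becomes -10:
  event 1: x = 13
  event 2: x 13 -> -10  <-- first match

Answer: 2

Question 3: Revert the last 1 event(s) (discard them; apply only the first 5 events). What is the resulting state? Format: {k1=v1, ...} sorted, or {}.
Keep first 5 events (discard last 1):
  after event 1 (t=10: INC x by 13): {x=13}
  after event 2 (t=19: SET x = -10): {x=-10}
  after event 3 (t=21: INC x by 3): {x=-7}
  after event 4 (t=24: SET z = 49): {x=-7, z=49}
  after event 5 (t=28: INC z by 10): {x=-7, z=59}

Answer: {x=-7, z=59}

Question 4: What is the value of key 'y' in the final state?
Track key 'y' through all 6 events:
  event 1 (t=10: INC x by 13): y unchanged
  event 2 (t=19: SET x = -10): y unchanged
  event 3 (t=21: INC x by 3): y unchanged
  event 4 (t=24: SET z = 49): y unchanged
  event 5 (t=28: INC z by 10): y unchanged
  event 6 (t=30: SET y = 38): y (absent) -> 38
Final: y = 38

Answer: 38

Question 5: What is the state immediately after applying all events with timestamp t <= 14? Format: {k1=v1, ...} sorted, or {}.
Answer: {x=13}

Derivation:
Apply events with t <= 14 (1 events):
  after event 1 (t=10: INC x by 13): {x=13}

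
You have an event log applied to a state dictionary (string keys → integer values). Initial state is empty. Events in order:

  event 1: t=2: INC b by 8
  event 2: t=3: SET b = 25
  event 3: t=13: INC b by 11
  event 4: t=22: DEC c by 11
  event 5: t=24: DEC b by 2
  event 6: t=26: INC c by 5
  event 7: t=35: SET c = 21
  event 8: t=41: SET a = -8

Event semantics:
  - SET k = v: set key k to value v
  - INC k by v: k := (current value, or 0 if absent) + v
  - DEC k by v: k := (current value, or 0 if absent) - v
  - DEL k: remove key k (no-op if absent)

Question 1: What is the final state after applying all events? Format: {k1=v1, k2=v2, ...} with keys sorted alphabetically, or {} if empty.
Answer: {a=-8, b=34, c=21}

Derivation:
  after event 1 (t=2: INC b by 8): {b=8}
  after event 2 (t=3: SET b = 25): {b=25}
  after event 3 (t=13: INC b by 11): {b=36}
  after event 4 (t=22: DEC c by 11): {b=36, c=-11}
  after event 5 (t=24: DEC b by 2): {b=34, c=-11}
  after event 6 (t=26: INC c by 5): {b=34, c=-6}
  after event 7 (t=35: SET c = 21): {b=34, c=21}
  after event 8 (t=41: SET a = -8): {a=-8, b=34, c=21}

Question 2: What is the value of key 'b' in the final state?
Answer: 34

Derivation:
Track key 'b' through all 8 events:
  event 1 (t=2: INC b by 8): b (absent) -> 8
  event 2 (t=3: SET b = 25): b 8 -> 25
  event 3 (t=13: INC b by 11): b 25 -> 36
  event 4 (t=22: DEC c by 11): b unchanged
  event 5 (t=24: DEC b by 2): b 36 -> 34
  event 6 (t=26: INC c by 5): b unchanged
  event 7 (t=35: SET c = 21): b unchanged
  event 8 (t=41: SET a = -8): b unchanged
Final: b = 34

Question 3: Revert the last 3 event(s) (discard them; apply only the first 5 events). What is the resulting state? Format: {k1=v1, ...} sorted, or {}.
Answer: {b=34, c=-11}

Derivation:
Keep first 5 events (discard last 3):
  after event 1 (t=2: INC b by 8): {b=8}
  after event 2 (t=3: SET b = 25): {b=25}
  after event 3 (t=13: INC b by 11): {b=36}
  after event 4 (t=22: DEC c by 11): {b=36, c=-11}
  after event 5 (t=24: DEC b by 2): {b=34, c=-11}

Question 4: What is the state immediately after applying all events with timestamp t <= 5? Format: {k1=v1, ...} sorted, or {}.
Apply events with t <= 5 (2 events):
  after event 1 (t=2: INC b by 8): {b=8}
  after event 2 (t=3: SET b = 25): {b=25}

Answer: {b=25}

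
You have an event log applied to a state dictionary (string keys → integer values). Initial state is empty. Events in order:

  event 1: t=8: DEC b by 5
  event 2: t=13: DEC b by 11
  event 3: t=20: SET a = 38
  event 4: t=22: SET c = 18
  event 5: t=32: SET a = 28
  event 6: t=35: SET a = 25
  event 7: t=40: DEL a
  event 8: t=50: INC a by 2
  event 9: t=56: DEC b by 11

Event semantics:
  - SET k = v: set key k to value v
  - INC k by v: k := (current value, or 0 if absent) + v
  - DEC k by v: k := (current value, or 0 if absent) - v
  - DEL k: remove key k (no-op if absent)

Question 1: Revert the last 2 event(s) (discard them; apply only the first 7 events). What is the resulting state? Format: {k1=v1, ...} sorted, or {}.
Answer: {b=-16, c=18}

Derivation:
Keep first 7 events (discard last 2):
  after event 1 (t=8: DEC b by 5): {b=-5}
  after event 2 (t=13: DEC b by 11): {b=-16}
  after event 3 (t=20: SET a = 38): {a=38, b=-16}
  after event 4 (t=22: SET c = 18): {a=38, b=-16, c=18}
  after event 5 (t=32: SET a = 28): {a=28, b=-16, c=18}
  after event 6 (t=35: SET a = 25): {a=25, b=-16, c=18}
  after event 7 (t=40: DEL a): {b=-16, c=18}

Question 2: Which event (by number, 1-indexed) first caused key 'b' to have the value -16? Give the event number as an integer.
Looking for first event where b becomes -16:
  event 1: b = -5
  event 2: b -5 -> -16  <-- first match

Answer: 2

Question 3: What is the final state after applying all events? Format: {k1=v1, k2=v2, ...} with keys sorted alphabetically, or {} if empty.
Answer: {a=2, b=-27, c=18}

Derivation:
  after event 1 (t=8: DEC b by 5): {b=-5}
  after event 2 (t=13: DEC b by 11): {b=-16}
  after event 3 (t=20: SET a = 38): {a=38, b=-16}
  after event 4 (t=22: SET c = 18): {a=38, b=-16, c=18}
  after event 5 (t=32: SET a = 28): {a=28, b=-16, c=18}
  after event 6 (t=35: SET a = 25): {a=25, b=-16, c=18}
  after event 7 (t=40: DEL a): {b=-16, c=18}
  after event 8 (t=50: INC a by 2): {a=2, b=-16, c=18}
  after event 9 (t=56: DEC b by 11): {a=2, b=-27, c=18}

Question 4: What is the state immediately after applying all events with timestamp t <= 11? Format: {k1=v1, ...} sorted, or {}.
Answer: {b=-5}

Derivation:
Apply events with t <= 11 (1 events):
  after event 1 (t=8: DEC b by 5): {b=-5}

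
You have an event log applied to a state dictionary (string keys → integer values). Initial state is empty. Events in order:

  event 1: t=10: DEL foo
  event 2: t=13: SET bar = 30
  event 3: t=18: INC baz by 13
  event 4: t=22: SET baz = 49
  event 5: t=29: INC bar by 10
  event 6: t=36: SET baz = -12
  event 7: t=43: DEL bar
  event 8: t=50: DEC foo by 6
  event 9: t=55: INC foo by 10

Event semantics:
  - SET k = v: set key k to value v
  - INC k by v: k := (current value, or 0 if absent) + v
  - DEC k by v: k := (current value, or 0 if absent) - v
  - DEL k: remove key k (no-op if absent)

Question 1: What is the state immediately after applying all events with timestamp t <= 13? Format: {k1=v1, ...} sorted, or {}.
Apply events with t <= 13 (2 events):
  after event 1 (t=10: DEL foo): {}
  after event 2 (t=13: SET bar = 30): {bar=30}

Answer: {bar=30}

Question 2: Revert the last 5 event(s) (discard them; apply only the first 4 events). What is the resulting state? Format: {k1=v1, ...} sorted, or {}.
Keep first 4 events (discard last 5):
  after event 1 (t=10: DEL foo): {}
  after event 2 (t=13: SET bar = 30): {bar=30}
  after event 3 (t=18: INC baz by 13): {bar=30, baz=13}
  after event 4 (t=22: SET baz = 49): {bar=30, baz=49}

Answer: {bar=30, baz=49}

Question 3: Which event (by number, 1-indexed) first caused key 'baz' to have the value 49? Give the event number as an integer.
Answer: 4

Derivation:
Looking for first event where baz becomes 49:
  event 3: baz = 13
  event 4: baz 13 -> 49  <-- first match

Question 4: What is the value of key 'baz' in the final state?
Answer: -12

Derivation:
Track key 'baz' through all 9 events:
  event 1 (t=10: DEL foo): baz unchanged
  event 2 (t=13: SET bar = 30): baz unchanged
  event 3 (t=18: INC baz by 13): baz (absent) -> 13
  event 4 (t=22: SET baz = 49): baz 13 -> 49
  event 5 (t=29: INC bar by 10): baz unchanged
  event 6 (t=36: SET baz = -12): baz 49 -> -12
  event 7 (t=43: DEL bar): baz unchanged
  event 8 (t=50: DEC foo by 6): baz unchanged
  event 9 (t=55: INC foo by 10): baz unchanged
Final: baz = -12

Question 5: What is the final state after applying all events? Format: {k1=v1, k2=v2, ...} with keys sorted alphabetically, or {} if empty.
Answer: {baz=-12, foo=4}

Derivation:
  after event 1 (t=10: DEL foo): {}
  after event 2 (t=13: SET bar = 30): {bar=30}
  after event 3 (t=18: INC baz by 13): {bar=30, baz=13}
  after event 4 (t=22: SET baz = 49): {bar=30, baz=49}
  after event 5 (t=29: INC bar by 10): {bar=40, baz=49}
  after event 6 (t=36: SET baz = -12): {bar=40, baz=-12}
  after event 7 (t=43: DEL bar): {baz=-12}
  after event 8 (t=50: DEC foo by 6): {baz=-12, foo=-6}
  after event 9 (t=55: INC foo by 10): {baz=-12, foo=4}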